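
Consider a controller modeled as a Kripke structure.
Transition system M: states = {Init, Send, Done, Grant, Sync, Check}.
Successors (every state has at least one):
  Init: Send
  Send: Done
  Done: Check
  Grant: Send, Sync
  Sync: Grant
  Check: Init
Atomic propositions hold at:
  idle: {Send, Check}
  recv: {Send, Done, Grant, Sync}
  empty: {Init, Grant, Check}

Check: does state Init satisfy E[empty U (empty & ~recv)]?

Sat(~recv) = {Init, Check}
Sat(empty & ~recv) = {Init, Check}
E[empty U (empty & ~recv)]: least fixpoint, start Z0 = Sat((empty & ~recv)) = {Init, Check}, add states in Sat(empty) with some successor in Z. Already a fixed point.
Sat(E[empty U (empty & ~recv)]) = {Init, Check}
Init ∈ Sat(E[empty U (empty & ~recv)]) = {Init, Check}, so the formula holds at Init.

Yes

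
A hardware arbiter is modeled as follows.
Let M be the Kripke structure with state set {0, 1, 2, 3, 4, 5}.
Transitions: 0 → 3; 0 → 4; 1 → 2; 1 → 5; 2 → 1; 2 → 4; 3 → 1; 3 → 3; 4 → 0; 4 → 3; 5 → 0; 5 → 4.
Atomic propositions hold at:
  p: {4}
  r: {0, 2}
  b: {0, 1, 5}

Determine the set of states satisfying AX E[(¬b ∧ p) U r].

{5}

Sat(¬b) = {2, 3, 4}
Sat(¬b ∧ p) = {4}
E[(¬b ∧ p) U r]: least fixpoint, start Z0 = Sat(r) = {0, 2}, add states in Sat(¬b ∧ p) with some successor in Z. Z1 = {0, 2, 4}; fixed.
Sat(E[(¬b ∧ p) U r]) = {0, 2, 4}
Sat(AX E[(¬b ∧ p) U r]) = {s : every successor in {0, 2, 4}} = {5}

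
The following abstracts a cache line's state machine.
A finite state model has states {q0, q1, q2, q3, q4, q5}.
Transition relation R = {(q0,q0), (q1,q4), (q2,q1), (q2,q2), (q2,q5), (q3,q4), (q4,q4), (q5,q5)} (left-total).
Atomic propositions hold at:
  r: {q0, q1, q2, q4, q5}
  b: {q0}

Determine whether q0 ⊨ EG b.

Yes

EG b: greatest fixpoint, start Z0 = {q0}, keep only states in Sat with some successor in Z. Already a fixed point.
Sat(EG b) = {q0}
q0 ∈ Sat(EG b) = {q0}, so the formula holds at q0.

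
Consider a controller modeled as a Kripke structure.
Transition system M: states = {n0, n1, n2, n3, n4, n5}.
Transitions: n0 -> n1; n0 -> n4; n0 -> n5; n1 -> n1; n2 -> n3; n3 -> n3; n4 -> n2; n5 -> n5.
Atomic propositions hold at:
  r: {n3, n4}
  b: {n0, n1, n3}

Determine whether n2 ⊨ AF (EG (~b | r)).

Yes

Sat(~b) = {n2, n4, n5}
Sat(~b | r) = {n2, n3, n4, n5}
EG (~b | r): greatest fixpoint, start Z0 = {n2, n3, n4, n5}, keep only states in Sat with some successor in Z. Already a fixed point.
Sat(EG (~b | r)) = {n2, n3, n4, n5}
AF (EG (~b | r)): least fixpoint, start Z0 = {n2, n3, n4, n5}, add states with every successor in Z. Already a fixed point.
Sat(AF (EG (~b | r))) = {n2, n3, n4, n5}
n2 ∈ Sat(AF (EG (~b | r))) = {n2, n3, n4, n5}, so the formula holds at n2.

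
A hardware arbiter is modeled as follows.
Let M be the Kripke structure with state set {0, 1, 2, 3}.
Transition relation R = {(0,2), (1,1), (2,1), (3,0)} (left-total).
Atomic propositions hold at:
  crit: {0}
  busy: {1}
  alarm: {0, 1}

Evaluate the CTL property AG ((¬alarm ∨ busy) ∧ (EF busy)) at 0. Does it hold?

Sat(¬alarm) = {2, 3}
Sat(¬alarm ∨ busy) = {1, 2, 3}
EF busy: least fixpoint, start Z0 = {1}, add states with some successor in Z. Z1 = {1, 2}; Z2 = {0, 1, 2}; Z3 = {0, 1, 2, 3}; fixed.
Sat(EF busy) = {0, 1, 2, 3}
Sat((¬alarm ∨ busy) ∧ (EF busy)) = {1, 2, 3}
AG ((¬alarm ∨ busy) ∧ (EF busy)): greatest fixpoint, start Z0 = {1, 2, 3}, keep only states in Sat with every successor in Z. Z1 = {1, 2}; fixed.
Sat(AG ((¬alarm ∨ busy) ∧ (EF busy))) = {1, 2}
0 ∉ Sat(AG ((¬alarm ∨ busy) ∧ (EF busy))) = {1, 2}, so the formula does not hold at 0.

No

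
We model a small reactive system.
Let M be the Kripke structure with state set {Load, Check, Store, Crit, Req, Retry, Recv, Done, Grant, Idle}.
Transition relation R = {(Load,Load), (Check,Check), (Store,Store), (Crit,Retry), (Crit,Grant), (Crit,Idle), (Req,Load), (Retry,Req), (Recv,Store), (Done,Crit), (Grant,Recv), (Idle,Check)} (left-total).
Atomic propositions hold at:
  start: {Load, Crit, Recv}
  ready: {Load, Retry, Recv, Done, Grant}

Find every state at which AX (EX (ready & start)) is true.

{Load, Req, Retry}

Sat(ready & start) = {Load, Recv}
Sat(EX (ready & start)) = {s : some successor in {Load, Recv}} = {Load, Req, Grant}
Sat(AX (EX (ready & start))) = {s : every successor in {Load, Req, Grant}} = {Load, Req, Retry}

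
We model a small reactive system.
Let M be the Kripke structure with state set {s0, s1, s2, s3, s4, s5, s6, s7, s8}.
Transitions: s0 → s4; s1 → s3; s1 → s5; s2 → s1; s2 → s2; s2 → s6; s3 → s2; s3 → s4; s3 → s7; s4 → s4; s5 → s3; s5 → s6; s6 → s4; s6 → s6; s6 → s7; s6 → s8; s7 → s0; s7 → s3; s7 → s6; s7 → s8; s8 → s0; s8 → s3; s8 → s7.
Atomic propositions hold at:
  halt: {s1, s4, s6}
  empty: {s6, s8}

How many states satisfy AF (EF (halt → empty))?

Sat(halt → empty) = {s0, s2, s3, s5, s6, s7, s8}
EF (halt → empty): least fixpoint, start Z0 = {s0, s2, s3, s5, s6, s7, s8}, add states with some successor in Z. Z1 = {s0, s1, s2, s3, s5, s6, s7, s8}; fixed.
Sat(EF (halt → empty)) = {s0, s1, s2, s3, s5, s6, s7, s8}
AF (EF (halt → empty)): least fixpoint, start Z0 = {s0, s1, s2, s3, s5, s6, s7, s8}, add states with every successor in Z. Already a fixed point.
Sat(AF (EF (halt → empty))) = {s0, s1, s2, s3, s5, s6, s7, s8}
|Sat(AF (EF (halt → empty)))| = |{s0, s1, s2, s3, s5, s6, s7, s8}| = 8.

8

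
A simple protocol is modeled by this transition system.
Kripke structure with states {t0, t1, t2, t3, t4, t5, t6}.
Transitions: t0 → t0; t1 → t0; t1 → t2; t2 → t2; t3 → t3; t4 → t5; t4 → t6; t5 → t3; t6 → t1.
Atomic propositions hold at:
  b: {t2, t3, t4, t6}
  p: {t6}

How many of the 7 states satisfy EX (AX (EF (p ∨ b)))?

Sat(p ∨ b) = {t2, t3, t4, t6}
EF (p ∨ b): least fixpoint, start Z0 = {t2, t3, t4, t6}, add states with some successor in Z. Z1 = {t1, t2, t3, t4, t5, t6}; fixed.
Sat(EF (p ∨ b)) = {t1, t2, t3, t4, t5, t6}
Sat(AX (EF (p ∨ b))) = {s : every successor in {t1, t2, t3, t4, t5, t6}} = {t2, t3, t4, t5, t6}
Sat(EX (AX (EF (p ∨ b)))) = {s : some successor in {t2, t3, t4, t5, t6}} = {t1, t2, t3, t4, t5}
|Sat(EX (AX (EF (p ∨ b))))| = |{t1, t2, t3, t4, t5}| = 5.

5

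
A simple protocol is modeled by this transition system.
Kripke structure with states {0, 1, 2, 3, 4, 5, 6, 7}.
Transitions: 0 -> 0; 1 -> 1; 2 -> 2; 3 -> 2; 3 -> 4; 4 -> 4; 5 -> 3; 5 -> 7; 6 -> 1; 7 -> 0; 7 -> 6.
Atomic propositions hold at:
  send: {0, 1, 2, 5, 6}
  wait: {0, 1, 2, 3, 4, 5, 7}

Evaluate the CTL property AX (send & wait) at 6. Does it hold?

Sat(send & wait) = {0, 1, 2, 5}
Sat(AX (send & wait)) = {s : every successor in {0, 1, 2, 5}} = {0, 1, 2, 6}
6 ∈ Sat(AX (send & wait)) = {0, 1, 2, 6}, so the formula holds at 6.

Yes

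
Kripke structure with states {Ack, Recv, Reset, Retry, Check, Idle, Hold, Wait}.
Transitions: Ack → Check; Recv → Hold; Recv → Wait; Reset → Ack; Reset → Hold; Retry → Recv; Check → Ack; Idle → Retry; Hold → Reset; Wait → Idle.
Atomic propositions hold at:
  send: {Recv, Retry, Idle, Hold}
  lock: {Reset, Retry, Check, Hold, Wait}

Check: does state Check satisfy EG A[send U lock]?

A[send U lock]: least fixpoint, start Z0 = Sat(lock) = {Reset, Retry, Check, Hold, Wait}, add states in Sat(send) with every successor in Z. Z1 = {Recv, Reset, Retry, Check, Idle, Hold, Wait}; fixed.
Sat(A[send U lock]) = {Recv, Reset, Retry, Check, Idle, Hold, Wait}
EG A[send U lock]: greatest fixpoint, start Z0 = {Recv, Reset, Retry, Check, Idle, Hold, Wait}, keep only states in Sat with some successor in Z. Z1 = {Recv, Reset, Retry, Idle, Hold, Wait}; fixed.
Sat(EG A[send U lock]) = {Recv, Reset, Retry, Idle, Hold, Wait}
Check ∉ Sat(EG A[send U lock]) = {Recv, Reset, Retry, Idle, Hold, Wait}, so the formula does not hold at Check.

No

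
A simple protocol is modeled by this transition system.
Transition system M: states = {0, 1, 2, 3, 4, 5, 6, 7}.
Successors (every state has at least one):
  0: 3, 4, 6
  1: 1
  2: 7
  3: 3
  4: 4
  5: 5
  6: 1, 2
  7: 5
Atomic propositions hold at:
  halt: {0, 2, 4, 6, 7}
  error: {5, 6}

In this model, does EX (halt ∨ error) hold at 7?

Yes

Sat(halt ∨ error) = {0, 2, 4, 5, 6, 7}
Sat(EX (halt ∨ error)) = {s : some successor in {0, 2, 4, 5, 6, 7}} = {0, 2, 4, 5, 6, 7}
7 ∈ Sat(EX (halt ∨ error)) = {0, 2, 4, 5, 6, 7}, so the formula holds at 7.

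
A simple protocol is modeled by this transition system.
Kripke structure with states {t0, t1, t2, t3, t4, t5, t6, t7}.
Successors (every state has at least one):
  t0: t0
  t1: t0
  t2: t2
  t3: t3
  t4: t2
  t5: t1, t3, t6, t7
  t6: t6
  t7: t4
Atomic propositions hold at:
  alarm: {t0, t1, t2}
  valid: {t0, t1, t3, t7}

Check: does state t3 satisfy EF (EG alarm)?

EG alarm: greatest fixpoint, start Z0 = {t0, t1, t2}, keep only states in Sat with some successor in Z. Already a fixed point.
Sat(EG alarm) = {t0, t1, t2}
EF (EG alarm): least fixpoint, start Z0 = {t0, t1, t2}, add states with some successor in Z. Z1 = {t0, t1, t2, t4, t5}; Z2 = {t0, t1, t2, t4, t5, t7}; fixed.
Sat(EF (EG alarm)) = {t0, t1, t2, t4, t5, t7}
t3 ∉ Sat(EF (EG alarm)) = {t0, t1, t2, t4, t5, t7}, so the formula does not hold at t3.

No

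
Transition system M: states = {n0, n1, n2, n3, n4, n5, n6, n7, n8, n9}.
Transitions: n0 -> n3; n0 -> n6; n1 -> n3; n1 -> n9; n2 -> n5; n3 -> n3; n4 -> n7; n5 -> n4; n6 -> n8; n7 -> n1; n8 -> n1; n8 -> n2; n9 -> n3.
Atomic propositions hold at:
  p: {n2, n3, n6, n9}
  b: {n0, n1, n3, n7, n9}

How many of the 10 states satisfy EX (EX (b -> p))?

Sat(b -> p) = {n2, n3, n4, n5, n6, n8, n9}
Sat(EX (b -> p)) = {s : some successor in {n2, n3, n4, n5, n6, n8, n9}} = {n0, n1, n2, n3, n5, n6, n8, n9}
Sat(EX (EX (b -> p))) = {s : some successor in {n0, n1, n2, n3, n5, n6, n8, n9}} = {n0, n1, n2, n3, n6, n7, n8, n9}
|Sat(EX (EX (b -> p)))| = |{n0, n1, n2, n3, n6, n7, n8, n9}| = 8.

8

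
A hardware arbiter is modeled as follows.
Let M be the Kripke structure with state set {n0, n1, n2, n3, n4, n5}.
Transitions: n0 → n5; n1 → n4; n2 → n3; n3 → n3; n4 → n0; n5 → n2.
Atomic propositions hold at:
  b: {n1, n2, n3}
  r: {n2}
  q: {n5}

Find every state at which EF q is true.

EF q: least fixpoint, start Z0 = {n5}, add states with some successor in Z. Z1 = {n0, n5}; Z2 = {n0, n4, n5}; Z3 = {n0, n1, n4, n5}; fixed.
Sat(EF q) = {n0, n1, n4, n5}

{n0, n1, n4, n5}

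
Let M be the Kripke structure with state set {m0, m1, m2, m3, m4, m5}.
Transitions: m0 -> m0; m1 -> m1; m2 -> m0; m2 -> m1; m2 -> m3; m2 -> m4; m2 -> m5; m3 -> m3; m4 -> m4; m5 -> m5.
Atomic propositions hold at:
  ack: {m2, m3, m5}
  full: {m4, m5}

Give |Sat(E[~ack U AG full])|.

Sat(~ack) = {m0, m1, m4}
AG full: greatest fixpoint, start Z0 = {m4, m5}, keep only states in Sat with every successor in Z. Already a fixed point.
Sat(AG full) = {m4, m5}
E[~ack U AG full]: least fixpoint, start Z0 = Sat(AG full) = {m4, m5}, add states in Sat(~ack) with some successor in Z. Already a fixed point.
Sat(E[~ack U AG full]) = {m4, m5}
|Sat(E[~ack U AG full])| = |{m4, m5}| = 2.

2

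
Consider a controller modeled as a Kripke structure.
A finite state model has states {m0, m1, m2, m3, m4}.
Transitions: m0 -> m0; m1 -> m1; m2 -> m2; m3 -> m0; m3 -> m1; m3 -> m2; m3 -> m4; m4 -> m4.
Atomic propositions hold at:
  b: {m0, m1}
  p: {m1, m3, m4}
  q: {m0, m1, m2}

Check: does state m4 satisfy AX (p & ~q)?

Sat(~q) = {m3, m4}
Sat(p & ~q) = {m3, m4}
Sat(AX (p & ~q)) = {s : every successor in {m3, m4}} = {m4}
m4 ∈ Sat(AX (p & ~q)) = {m4}, so the formula holds at m4.

Yes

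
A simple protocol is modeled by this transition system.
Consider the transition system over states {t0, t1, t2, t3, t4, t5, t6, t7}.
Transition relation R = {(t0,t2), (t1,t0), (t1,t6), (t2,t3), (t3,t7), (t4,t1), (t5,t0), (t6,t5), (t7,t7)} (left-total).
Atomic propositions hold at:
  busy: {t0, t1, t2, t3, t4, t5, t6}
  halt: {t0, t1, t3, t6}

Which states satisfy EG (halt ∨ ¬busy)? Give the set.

Sat(¬busy) = {t7}
Sat(halt ∨ ¬busy) = {t0, t1, t3, t6, t7}
EG (halt ∨ ¬busy): greatest fixpoint, start Z0 = {t0, t1, t3, t6, t7}, keep only states in Sat with some successor in Z. Z1 = {t1, t3, t7}; Z2 = {t3, t7}; fixed.
Sat(EG (halt ∨ ¬busy)) = {t3, t7}

{t3, t7}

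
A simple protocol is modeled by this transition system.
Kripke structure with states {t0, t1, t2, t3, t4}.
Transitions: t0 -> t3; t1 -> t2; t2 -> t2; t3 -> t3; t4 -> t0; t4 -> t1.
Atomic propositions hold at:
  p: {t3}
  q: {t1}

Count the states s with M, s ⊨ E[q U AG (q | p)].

1

Sat(q | p) = {t1, t3}
AG (q | p): greatest fixpoint, start Z0 = {t1, t3}, keep only states in Sat with every successor in Z. Z1 = {t3}; fixed.
Sat(AG (q | p)) = {t3}
E[q U AG (q | p)]: least fixpoint, start Z0 = Sat(AG (q | p)) = {t3}, add states in Sat(q) with some successor in Z. Already a fixed point.
Sat(E[q U AG (q | p)]) = {t3}
|Sat(E[q U AG (q | p)])| = |{t3}| = 1.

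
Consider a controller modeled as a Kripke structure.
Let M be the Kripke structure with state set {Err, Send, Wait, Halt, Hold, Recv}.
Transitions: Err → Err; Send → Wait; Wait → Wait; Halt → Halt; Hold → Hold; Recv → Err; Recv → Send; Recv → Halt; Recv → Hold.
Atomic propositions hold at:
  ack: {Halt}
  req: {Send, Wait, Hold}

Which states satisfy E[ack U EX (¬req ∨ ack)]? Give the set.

{Err, Halt, Recv}

Sat(¬req) = {Err, Halt, Recv}
Sat(¬req ∨ ack) = {Err, Halt, Recv}
Sat(EX (¬req ∨ ack)) = {s : some successor in {Err, Halt, Recv}} = {Err, Halt, Recv}
E[ack U EX (¬req ∨ ack)]: least fixpoint, start Z0 = Sat(EX (¬req ∨ ack)) = {Err, Halt, Recv}, add states in Sat(ack) with some successor in Z. Already a fixed point.
Sat(E[ack U EX (¬req ∨ ack)]) = {Err, Halt, Recv}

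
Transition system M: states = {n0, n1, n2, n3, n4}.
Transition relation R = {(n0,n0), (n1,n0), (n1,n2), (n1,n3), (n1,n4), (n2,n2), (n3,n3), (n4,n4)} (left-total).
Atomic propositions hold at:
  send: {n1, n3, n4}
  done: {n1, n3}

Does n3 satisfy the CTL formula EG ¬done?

No

Sat(¬done) = {n0, n2, n4}
EG ¬done: greatest fixpoint, start Z0 = {n0, n2, n4}, keep only states in Sat with some successor in Z. Already a fixed point.
Sat(EG ¬done) = {n0, n2, n4}
n3 ∉ Sat(EG ¬done) = {n0, n2, n4}, so the formula does not hold at n3.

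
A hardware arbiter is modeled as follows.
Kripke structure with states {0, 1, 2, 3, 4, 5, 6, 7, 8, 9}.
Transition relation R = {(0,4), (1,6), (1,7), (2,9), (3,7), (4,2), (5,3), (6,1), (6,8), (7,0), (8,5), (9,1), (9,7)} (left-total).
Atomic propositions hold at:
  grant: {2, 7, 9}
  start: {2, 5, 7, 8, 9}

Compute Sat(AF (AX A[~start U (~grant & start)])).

Sat(~start) = {0, 1, 3, 4, 6}
Sat(~grant) = {0, 1, 3, 4, 5, 6, 8}
Sat(~grant & start) = {5, 8}
A[~start U (~grant & start)]: least fixpoint, start Z0 = Sat((~grant & start)) = {5, 8}, add states in Sat(~start) with every successor in Z. Already a fixed point.
Sat(A[~start U (~grant & start)]) = {5, 8}
Sat(AX A[~start U (~grant & start)]) = {s : every successor in {5, 8}} = {8}
AF (AX A[~start U (~grant & start)]): least fixpoint, start Z0 = {8}, add states with every successor in Z. Already a fixed point.
Sat(AF (AX A[~start U (~grant & start)])) = {8}

{8}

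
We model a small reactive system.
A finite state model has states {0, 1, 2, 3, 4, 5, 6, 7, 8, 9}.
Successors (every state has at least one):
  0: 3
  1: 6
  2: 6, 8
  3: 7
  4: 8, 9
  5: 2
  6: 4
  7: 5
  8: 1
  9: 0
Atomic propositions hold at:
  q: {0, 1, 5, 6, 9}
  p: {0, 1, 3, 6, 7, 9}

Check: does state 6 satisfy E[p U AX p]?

Sat(AX p) = {s : every successor in {0, 1, 3, 6, 7, 9}} = {0, 1, 3, 8, 9}
E[p U AX p]: least fixpoint, start Z0 = Sat(AX p) = {0, 1, 3, 8, 9}, add states in Sat(p) with some successor in Z. Already a fixed point.
Sat(E[p U AX p]) = {0, 1, 3, 8, 9}
6 ∉ Sat(E[p U AX p]) = {0, 1, 3, 8, 9}, so the formula does not hold at 6.

No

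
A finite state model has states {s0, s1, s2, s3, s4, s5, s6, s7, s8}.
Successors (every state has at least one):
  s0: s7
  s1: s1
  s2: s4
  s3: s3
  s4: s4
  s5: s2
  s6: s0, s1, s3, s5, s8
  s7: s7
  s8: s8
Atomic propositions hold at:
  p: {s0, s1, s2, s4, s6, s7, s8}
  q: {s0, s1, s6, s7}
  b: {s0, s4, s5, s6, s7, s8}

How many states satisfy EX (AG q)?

AG q: greatest fixpoint, start Z0 = {s0, s1, s6, s7}, keep only states in Sat with every successor in Z. Z1 = {s0, s1, s7}; fixed.
Sat(AG q) = {s0, s1, s7}
Sat(EX (AG q)) = {s : some successor in {s0, s1, s7}} = {s0, s1, s6, s7}
|Sat(EX (AG q))| = |{s0, s1, s6, s7}| = 4.

4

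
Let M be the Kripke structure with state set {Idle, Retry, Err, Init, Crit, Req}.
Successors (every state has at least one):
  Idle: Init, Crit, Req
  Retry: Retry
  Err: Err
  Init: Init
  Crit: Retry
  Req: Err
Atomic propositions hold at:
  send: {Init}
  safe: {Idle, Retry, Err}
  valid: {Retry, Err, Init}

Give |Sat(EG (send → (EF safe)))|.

EF safe: least fixpoint, start Z0 = {Idle, Retry, Err}, add states with some successor in Z. Z1 = {Idle, Retry, Err, Crit, Req}; fixed.
Sat(EF safe) = {Idle, Retry, Err, Crit, Req}
Sat(send → (EF safe)) = {Idle, Retry, Err, Crit, Req}
EG (send → (EF safe)): greatest fixpoint, start Z0 = {Idle, Retry, Err, Crit, Req}, keep only states in Sat with some successor in Z. Already a fixed point.
Sat(EG (send → (EF safe))) = {Idle, Retry, Err, Crit, Req}
|Sat(EG (send → (EF safe)))| = |{Idle, Retry, Err, Crit, Req}| = 5.

5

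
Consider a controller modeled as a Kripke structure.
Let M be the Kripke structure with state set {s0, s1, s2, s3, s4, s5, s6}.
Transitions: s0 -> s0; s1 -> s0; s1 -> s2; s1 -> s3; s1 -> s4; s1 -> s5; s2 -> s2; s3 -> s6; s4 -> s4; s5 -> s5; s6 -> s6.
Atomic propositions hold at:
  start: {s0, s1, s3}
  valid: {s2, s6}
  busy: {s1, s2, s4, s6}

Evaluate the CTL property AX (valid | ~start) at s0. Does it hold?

Sat(~start) = {s2, s4, s5, s6}
Sat(valid | ~start) = {s2, s4, s5, s6}
Sat(AX (valid | ~start)) = {s : every successor in {s2, s4, s5, s6}} = {s2, s3, s4, s5, s6}
s0 ∉ Sat(AX (valid | ~start)) = {s2, s3, s4, s5, s6}, so the formula does not hold at s0.

No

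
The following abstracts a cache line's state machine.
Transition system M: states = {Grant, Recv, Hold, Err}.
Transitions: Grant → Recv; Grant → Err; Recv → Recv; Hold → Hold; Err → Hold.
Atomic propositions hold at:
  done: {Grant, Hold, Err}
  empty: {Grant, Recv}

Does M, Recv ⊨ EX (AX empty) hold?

Sat(AX empty) = {s : every successor in {Grant, Recv}} = {Recv}
Sat(EX (AX empty)) = {s : some successor in {Recv}} = {Grant, Recv}
Recv ∈ Sat(EX (AX empty)) = {Grant, Recv}, so the formula holds at Recv.

Yes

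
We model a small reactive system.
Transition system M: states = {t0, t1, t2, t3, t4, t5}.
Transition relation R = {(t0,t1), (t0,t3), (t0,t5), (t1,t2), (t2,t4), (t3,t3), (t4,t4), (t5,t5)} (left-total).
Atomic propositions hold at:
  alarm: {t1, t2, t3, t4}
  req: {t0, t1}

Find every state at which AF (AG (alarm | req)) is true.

{t1, t2, t3, t4}

Sat(alarm | req) = {t0, t1, t2, t3, t4}
AG (alarm | req): greatest fixpoint, start Z0 = {t0, t1, t2, t3, t4}, keep only states in Sat with every successor in Z. Z1 = {t1, t2, t3, t4}; fixed.
Sat(AG (alarm | req)) = {t1, t2, t3, t4}
AF (AG (alarm | req)): least fixpoint, start Z0 = {t1, t2, t3, t4}, add states with every successor in Z. Already a fixed point.
Sat(AF (AG (alarm | req))) = {t1, t2, t3, t4}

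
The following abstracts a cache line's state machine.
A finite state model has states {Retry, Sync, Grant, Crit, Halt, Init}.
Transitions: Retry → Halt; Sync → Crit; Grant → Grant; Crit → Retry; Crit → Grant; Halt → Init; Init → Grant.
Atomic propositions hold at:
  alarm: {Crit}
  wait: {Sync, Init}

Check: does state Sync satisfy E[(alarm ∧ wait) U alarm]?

Sat(alarm ∧ wait) = ∅
E[(alarm ∧ wait) U alarm]: least fixpoint, start Z0 = Sat(alarm) = {Crit}, add states in Sat(alarm ∧ wait) with some successor in Z. Already a fixed point.
Sat(E[(alarm ∧ wait) U alarm]) = {Crit}
Sync ∉ Sat(E[(alarm ∧ wait) U alarm]) = {Crit}, so the formula does not hold at Sync.

No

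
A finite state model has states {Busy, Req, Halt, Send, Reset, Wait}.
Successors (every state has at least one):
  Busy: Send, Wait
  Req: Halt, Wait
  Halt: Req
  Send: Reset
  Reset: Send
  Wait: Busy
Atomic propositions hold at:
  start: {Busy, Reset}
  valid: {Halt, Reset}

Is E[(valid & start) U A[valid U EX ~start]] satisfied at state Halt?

Yes

Sat(valid & start) = {Reset}
Sat(~start) = {Req, Halt, Send, Wait}
Sat(EX ~start) = {s : some successor in {Req, Halt, Send, Wait}} = {Busy, Req, Halt, Reset}
A[valid U EX ~start]: least fixpoint, start Z0 = Sat(EX ~start) = {Busy, Req, Halt, Reset}, add states in Sat(valid) with every successor in Z. Already a fixed point.
Sat(A[valid U EX ~start]) = {Busy, Req, Halt, Reset}
E[(valid & start) U A[valid U EX ~start]]: least fixpoint, start Z0 = Sat(A[valid U EX ~start]) = {Busy, Req, Halt, Reset}, add states in Sat(valid & start) with some successor in Z. Already a fixed point.
Sat(E[(valid & start) U A[valid U EX ~start]]) = {Busy, Req, Halt, Reset}
Halt ∈ Sat(E[(valid & start) U A[valid U EX ~start]]) = {Busy, Req, Halt, Reset}, so the formula holds at Halt.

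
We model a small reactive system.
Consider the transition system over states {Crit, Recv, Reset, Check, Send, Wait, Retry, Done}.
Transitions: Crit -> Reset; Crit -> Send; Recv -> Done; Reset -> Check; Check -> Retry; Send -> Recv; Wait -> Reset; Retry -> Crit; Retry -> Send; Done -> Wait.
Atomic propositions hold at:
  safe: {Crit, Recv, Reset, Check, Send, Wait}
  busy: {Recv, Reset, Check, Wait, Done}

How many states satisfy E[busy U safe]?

7

E[busy U safe]: least fixpoint, start Z0 = Sat(safe) = {Crit, Recv, Reset, Check, Send, Wait}, add states in Sat(busy) with some successor in Z. Z1 = {Crit, Recv, Reset, Check, Send, Wait, Done}; fixed.
Sat(E[busy U safe]) = {Crit, Recv, Reset, Check, Send, Wait, Done}
|Sat(E[busy U safe])| = |{Crit, Recv, Reset, Check, Send, Wait, Done}| = 7.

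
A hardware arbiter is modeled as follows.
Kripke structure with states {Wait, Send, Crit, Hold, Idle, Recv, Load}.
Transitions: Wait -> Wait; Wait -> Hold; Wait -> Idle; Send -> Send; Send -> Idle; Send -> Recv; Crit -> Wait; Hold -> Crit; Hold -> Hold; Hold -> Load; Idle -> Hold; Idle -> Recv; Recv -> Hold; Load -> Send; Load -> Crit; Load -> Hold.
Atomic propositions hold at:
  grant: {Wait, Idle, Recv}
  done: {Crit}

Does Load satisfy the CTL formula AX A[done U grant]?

No

A[done U grant]: least fixpoint, start Z0 = Sat(grant) = {Wait, Idle, Recv}, add states in Sat(done) with every successor in Z. Z1 = {Wait, Crit, Idle, Recv}; fixed.
Sat(A[done U grant]) = {Wait, Crit, Idle, Recv}
Sat(AX A[done U grant]) = {s : every successor in {Wait, Crit, Idle, Recv}} = {Crit}
Load ∉ Sat(AX A[done U grant]) = {Crit}, so the formula does not hold at Load.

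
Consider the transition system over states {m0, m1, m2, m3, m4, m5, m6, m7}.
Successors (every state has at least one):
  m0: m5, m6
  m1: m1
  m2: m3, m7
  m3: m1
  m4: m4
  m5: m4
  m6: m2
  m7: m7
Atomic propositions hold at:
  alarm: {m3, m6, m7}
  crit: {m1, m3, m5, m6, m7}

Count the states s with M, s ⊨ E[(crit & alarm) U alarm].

Sat(crit & alarm) = {m3, m6, m7}
E[(crit & alarm) U alarm]: least fixpoint, start Z0 = Sat(alarm) = {m3, m6, m7}, add states in Sat(crit & alarm) with some successor in Z. Already a fixed point.
Sat(E[(crit & alarm) U alarm]) = {m3, m6, m7}
|Sat(E[(crit & alarm) U alarm])| = |{m3, m6, m7}| = 3.

3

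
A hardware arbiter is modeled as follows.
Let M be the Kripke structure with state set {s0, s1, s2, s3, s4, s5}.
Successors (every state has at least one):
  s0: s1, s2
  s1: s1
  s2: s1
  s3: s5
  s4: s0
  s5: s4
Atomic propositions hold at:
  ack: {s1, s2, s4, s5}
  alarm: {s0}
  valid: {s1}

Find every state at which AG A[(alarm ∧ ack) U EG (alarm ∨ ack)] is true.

Sat(alarm ∧ ack) = ∅
Sat(alarm ∨ ack) = {s0, s1, s2, s4, s5}
EG (alarm ∨ ack): greatest fixpoint, start Z0 = {s0, s1, s2, s4, s5}, keep only states in Sat with some successor in Z. Already a fixed point.
Sat(EG (alarm ∨ ack)) = {s0, s1, s2, s4, s5}
A[(alarm ∧ ack) U EG (alarm ∨ ack)]: least fixpoint, start Z0 = Sat(EG (alarm ∨ ack)) = {s0, s1, s2, s4, s5}, add states in Sat(alarm ∧ ack) with every successor in Z. Already a fixed point.
Sat(A[(alarm ∧ ack) U EG (alarm ∨ ack)]) = {s0, s1, s2, s4, s5}
AG A[(alarm ∧ ack) U EG (alarm ∨ ack)]: greatest fixpoint, start Z0 = {s0, s1, s2, s4, s5}, keep only states in Sat with every successor in Z. Already a fixed point.
Sat(AG A[(alarm ∧ ack) U EG (alarm ∨ ack)]) = {s0, s1, s2, s4, s5}

{s0, s1, s2, s4, s5}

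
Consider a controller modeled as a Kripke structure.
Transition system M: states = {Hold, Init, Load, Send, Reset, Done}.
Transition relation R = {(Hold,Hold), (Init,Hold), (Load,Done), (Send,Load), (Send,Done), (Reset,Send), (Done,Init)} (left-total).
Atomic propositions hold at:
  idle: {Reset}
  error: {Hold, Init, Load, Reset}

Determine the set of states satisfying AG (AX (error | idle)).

Sat(error | idle) = {Hold, Init, Load, Reset}
Sat(AX (error | idle)) = {s : every successor in {Hold, Init, Load, Reset}} = {Hold, Init, Done}
AG (AX (error | idle)): greatest fixpoint, start Z0 = {Hold, Init, Done}, keep only states in Sat with every successor in Z. Already a fixed point.
Sat(AG (AX (error | idle))) = {Hold, Init, Done}

{Hold, Init, Done}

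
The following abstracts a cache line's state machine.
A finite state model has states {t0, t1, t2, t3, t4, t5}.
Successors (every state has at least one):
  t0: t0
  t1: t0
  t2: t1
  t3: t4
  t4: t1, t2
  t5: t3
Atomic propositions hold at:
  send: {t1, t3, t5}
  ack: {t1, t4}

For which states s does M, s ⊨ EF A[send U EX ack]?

{t2, t3, t4, t5}

Sat(EX ack) = {s : some successor in {t1, t4}} = {t2, t3, t4}
A[send U EX ack]: least fixpoint, start Z0 = Sat(EX ack) = {t2, t3, t4}, add states in Sat(send) with every successor in Z. Z1 = {t2, t3, t4, t5}; fixed.
Sat(A[send U EX ack]) = {t2, t3, t4, t5}
EF A[send U EX ack]: least fixpoint, start Z0 = {t2, t3, t4, t5}, add states with some successor in Z. Already a fixed point.
Sat(EF A[send U EX ack]) = {t2, t3, t4, t5}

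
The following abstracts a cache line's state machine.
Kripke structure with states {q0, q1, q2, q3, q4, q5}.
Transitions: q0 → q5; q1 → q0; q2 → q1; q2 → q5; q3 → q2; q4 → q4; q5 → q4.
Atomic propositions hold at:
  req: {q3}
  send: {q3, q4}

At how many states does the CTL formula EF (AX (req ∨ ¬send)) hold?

4

Sat(¬send) = {q0, q1, q2, q5}
Sat(req ∨ ¬send) = {q0, q1, q2, q3, q5}
Sat(AX (req ∨ ¬send)) = {s : every successor in {q0, q1, q2, q3, q5}} = {q0, q1, q2, q3}
EF (AX (req ∨ ¬send)): least fixpoint, start Z0 = {q0, q1, q2, q3}, add states with some successor in Z. Already a fixed point.
Sat(EF (AX (req ∨ ¬send))) = {q0, q1, q2, q3}
|Sat(EF (AX (req ∨ ¬send)))| = |{q0, q1, q2, q3}| = 4.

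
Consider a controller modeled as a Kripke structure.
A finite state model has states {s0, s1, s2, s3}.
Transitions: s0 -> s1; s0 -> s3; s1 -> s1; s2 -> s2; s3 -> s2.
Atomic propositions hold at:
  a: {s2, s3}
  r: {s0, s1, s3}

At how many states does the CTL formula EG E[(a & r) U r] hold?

2

Sat(a & r) = {s3}
E[(a & r) U r]: least fixpoint, start Z0 = Sat(r) = {s0, s1, s3}, add states in Sat(a & r) with some successor in Z. Already a fixed point.
Sat(E[(a & r) U r]) = {s0, s1, s3}
EG E[(a & r) U r]: greatest fixpoint, start Z0 = {s0, s1, s3}, keep only states in Sat with some successor in Z. Z1 = {s0, s1}; fixed.
Sat(EG E[(a & r) U r]) = {s0, s1}
|Sat(EG E[(a & r) U r])| = |{s0, s1}| = 2.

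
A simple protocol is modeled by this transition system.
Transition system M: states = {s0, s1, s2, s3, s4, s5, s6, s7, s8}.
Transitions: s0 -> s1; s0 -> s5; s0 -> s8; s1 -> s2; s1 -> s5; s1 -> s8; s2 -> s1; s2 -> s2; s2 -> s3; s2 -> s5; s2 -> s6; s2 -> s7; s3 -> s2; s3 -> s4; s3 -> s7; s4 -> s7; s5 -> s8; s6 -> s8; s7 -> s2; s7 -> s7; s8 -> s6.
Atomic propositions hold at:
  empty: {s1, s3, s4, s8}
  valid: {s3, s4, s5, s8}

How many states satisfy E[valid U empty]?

E[valid U empty]: least fixpoint, start Z0 = Sat(empty) = {s1, s3, s4, s8}, add states in Sat(valid) with some successor in Z. Z1 = {s1, s3, s4, s5, s8}; fixed.
Sat(E[valid U empty]) = {s1, s3, s4, s5, s8}
|Sat(E[valid U empty])| = |{s1, s3, s4, s5, s8}| = 5.

5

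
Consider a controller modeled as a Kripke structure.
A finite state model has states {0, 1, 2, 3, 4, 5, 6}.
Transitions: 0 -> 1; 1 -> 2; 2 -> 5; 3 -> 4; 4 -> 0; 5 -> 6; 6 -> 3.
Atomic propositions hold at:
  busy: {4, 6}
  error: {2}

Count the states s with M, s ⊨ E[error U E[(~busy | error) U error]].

3

Sat(~busy) = {0, 1, 2, 3, 5}
Sat(~busy | error) = {0, 1, 2, 3, 5}
E[(~busy | error) U error]: least fixpoint, start Z0 = Sat(error) = {2}, add states in Sat(~busy | error) with some successor in Z. Z1 = {1, 2}; Z2 = {0, 1, 2}; fixed.
Sat(E[(~busy | error) U error]) = {0, 1, 2}
E[error U E[(~busy | error) U error]]: least fixpoint, start Z0 = Sat(E[(~busy | error) U error]) = {0, 1, 2}, add states in Sat(error) with some successor in Z. Already a fixed point.
Sat(E[error U E[(~busy | error) U error]]) = {0, 1, 2}
|Sat(E[error U E[(~busy | error) U error]])| = |{0, 1, 2}| = 3.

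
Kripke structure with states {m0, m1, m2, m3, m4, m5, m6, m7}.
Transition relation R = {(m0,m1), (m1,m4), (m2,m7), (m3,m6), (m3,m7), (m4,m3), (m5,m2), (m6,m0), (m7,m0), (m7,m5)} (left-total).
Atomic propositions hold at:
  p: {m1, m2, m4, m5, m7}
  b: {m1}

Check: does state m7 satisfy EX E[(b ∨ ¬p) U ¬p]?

Sat(¬p) = {m0, m3, m6}
Sat(b ∨ ¬p) = {m0, m1, m3, m6}
E[(b ∨ ¬p) U ¬p]: least fixpoint, start Z0 = Sat(¬p) = {m0, m3, m6}, add states in Sat(b ∨ ¬p) with some successor in Z. Already a fixed point.
Sat(E[(b ∨ ¬p) U ¬p]) = {m0, m3, m6}
Sat(EX E[(b ∨ ¬p) U ¬p]) = {s : some successor in {m0, m3, m6}} = {m3, m4, m6, m7}
m7 ∈ Sat(EX E[(b ∨ ¬p) U ¬p]) = {m3, m4, m6, m7}, so the formula holds at m7.

Yes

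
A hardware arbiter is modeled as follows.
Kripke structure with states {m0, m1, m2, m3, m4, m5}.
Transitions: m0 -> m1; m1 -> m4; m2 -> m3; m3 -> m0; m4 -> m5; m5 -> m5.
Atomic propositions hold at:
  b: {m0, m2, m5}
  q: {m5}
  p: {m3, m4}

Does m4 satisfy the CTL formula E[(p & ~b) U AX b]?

Sat(~b) = {m1, m3, m4}
Sat(p & ~b) = {m3, m4}
Sat(AX b) = {s : every successor in {m0, m2, m5}} = {m3, m4, m5}
E[(p & ~b) U AX b]: least fixpoint, start Z0 = Sat(AX b) = {m3, m4, m5}, add states in Sat(p & ~b) with some successor in Z. Already a fixed point.
Sat(E[(p & ~b) U AX b]) = {m3, m4, m5}
m4 ∈ Sat(E[(p & ~b) U AX b]) = {m3, m4, m5}, so the formula holds at m4.

Yes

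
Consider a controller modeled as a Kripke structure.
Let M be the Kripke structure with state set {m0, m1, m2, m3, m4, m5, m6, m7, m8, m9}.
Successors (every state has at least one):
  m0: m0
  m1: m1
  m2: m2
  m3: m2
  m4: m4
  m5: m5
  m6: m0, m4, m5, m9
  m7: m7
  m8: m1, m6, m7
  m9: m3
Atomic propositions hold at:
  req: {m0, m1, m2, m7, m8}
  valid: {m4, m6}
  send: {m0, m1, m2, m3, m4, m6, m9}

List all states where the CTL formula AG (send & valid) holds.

Sat(send & valid) = {m4, m6}
AG (send & valid): greatest fixpoint, start Z0 = {m4, m6}, keep only states in Sat with every successor in Z. Z1 = {m4}; fixed.
Sat(AG (send & valid)) = {m4}

{m4}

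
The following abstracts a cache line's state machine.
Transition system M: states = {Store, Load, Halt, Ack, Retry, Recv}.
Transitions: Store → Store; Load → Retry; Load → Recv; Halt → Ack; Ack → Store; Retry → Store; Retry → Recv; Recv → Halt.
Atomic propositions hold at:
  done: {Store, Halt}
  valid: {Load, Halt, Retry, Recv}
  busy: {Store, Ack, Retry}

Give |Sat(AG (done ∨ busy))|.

Sat(done ∨ busy) = {Store, Halt, Ack, Retry}
AG (done ∨ busy): greatest fixpoint, start Z0 = {Store, Halt, Ack, Retry}, keep only states in Sat with every successor in Z. Z1 = {Store, Halt, Ack}; fixed.
Sat(AG (done ∨ busy)) = {Store, Halt, Ack}
|Sat(AG (done ∨ busy))| = |{Store, Halt, Ack}| = 3.

3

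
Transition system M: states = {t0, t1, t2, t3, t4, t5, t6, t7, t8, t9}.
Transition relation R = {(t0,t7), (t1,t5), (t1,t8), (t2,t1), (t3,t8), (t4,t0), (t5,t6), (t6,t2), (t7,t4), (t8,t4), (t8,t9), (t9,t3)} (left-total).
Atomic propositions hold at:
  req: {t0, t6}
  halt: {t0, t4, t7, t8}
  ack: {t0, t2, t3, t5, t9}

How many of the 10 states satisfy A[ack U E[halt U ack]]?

8

E[halt U ack]: least fixpoint, start Z0 = Sat(ack) = {t0, t2, t3, t5, t9}, add states in Sat(halt) with some successor in Z. Z1 = {t0, t2, t3, t4, t5, t8, t9}; Z2 = {t0, t2, t3, t4, t5, t7, t8, t9}; fixed.
Sat(E[halt U ack]) = {t0, t2, t3, t4, t5, t7, t8, t9}
A[ack U E[halt U ack]]: least fixpoint, start Z0 = Sat(E[halt U ack]) = {t0, t2, t3, t4, t5, t7, t8, t9}, add states in Sat(ack) with every successor in Z. Already a fixed point.
Sat(A[ack U E[halt U ack]]) = {t0, t2, t3, t4, t5, t7, t8, t9}
|Sat(A[ack U E[halt U ack]])| = |{t0, t2, t3, t4, t5, t7, t8, t9}| = 8.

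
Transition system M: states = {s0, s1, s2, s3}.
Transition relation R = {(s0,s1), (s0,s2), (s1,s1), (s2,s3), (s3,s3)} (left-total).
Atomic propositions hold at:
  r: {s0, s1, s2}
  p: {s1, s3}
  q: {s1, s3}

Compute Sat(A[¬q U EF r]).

Sat(¬q) = {s0, s2}
EF r: least fixpoint, start Z0 = {s0, s1, s2}, add states with some successor in Z. Already a fixed point.
Sat(EF r) = {s0, s1, s2}
A[¬q U EF r]: least fixpoint, start Z0 = Sat(EF r) = {s0, s1, s2}, add states in Sat(¬q) with every successor in Z. Already a fixed point.
Sat(A[¬q U EF r]) = {s0, s1, s2}

{s0, s1, s2}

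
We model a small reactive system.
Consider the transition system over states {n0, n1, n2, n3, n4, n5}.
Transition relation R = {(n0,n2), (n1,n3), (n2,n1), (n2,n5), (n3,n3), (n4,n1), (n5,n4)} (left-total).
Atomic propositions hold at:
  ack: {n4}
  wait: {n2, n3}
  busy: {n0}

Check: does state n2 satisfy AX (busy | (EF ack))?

No

EF ack: least fixpoint, start Z0 = {n4}, add states with some successor in Z. Z1 = {n4, n5}; Z2 = {n2, n4, n5}; Z3 = {n0, n2, n4, n5}; fixed.
Sat(EF ack) = {n0, n2, n4, n5}
Sat(busy | (EF ack)) = {n0, n2, n4, n5}
Sat(AX (busy | (EF ack))) = {s : every successor in {n0, n2, n4, n5}} = {n0, n5}
n2 ∉ Sat(AX (busy | (EF ack))) = {n0, n5}, so the formula does not hold at n2.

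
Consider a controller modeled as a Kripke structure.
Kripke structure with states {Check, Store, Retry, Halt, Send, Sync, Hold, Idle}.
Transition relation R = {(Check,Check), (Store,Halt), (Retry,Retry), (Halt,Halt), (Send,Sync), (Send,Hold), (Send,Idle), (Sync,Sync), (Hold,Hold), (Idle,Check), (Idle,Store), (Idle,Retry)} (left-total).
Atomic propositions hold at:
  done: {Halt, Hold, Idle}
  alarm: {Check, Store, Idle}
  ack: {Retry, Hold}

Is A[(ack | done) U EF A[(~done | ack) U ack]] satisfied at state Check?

Sat(ack | done) = {Retry, Halt, Hold, Idle}
Sat(~done) = {Check, Store, Retry, Send, Sync}
Sat(~done | ack) = {Check, Store, Retry, Send, Sync, Hold}
A[(~done | ack) U ack]: least fixpoint, start Z0 = Sat(ack) = {Retry, Hold}, add states in Sat(~done | ack) with every successor in Z. Already a fixed point.
Sat(A[(~done | ack) U ack]) = {Retry, Hold}
EF A[(~done | ack) U ack]: least fixpoint, start Z0 = {Retry, Hold}, add states with some successor in Z. Z1 = {Retry, Send, Hold, Idle}; fixed.
Sat(EF A[(~done | ack) U ack]) = {Retry, Send, Hold, Idle}
A[(ack | done) U EF A[(~done | ack) U ack]]: least fixpoint, start Z0 = Sat(EF A[(~done | ack) U ack]) = {Retry, Send, Hold, Idle}, add states in Sat(ack | done) with every successor in Z. Already a fixed point.
Sat(A[(ack | done) U EF A[(~done | ack) U ack]]) = {Retry, Send, Hold, Idle}
Check ∉ Sat(A[(ack | done) U EF A[(~done | ack) U ack]]) = {Retry, Send, Hold, Idle}, so the formula does not hold at Check.

No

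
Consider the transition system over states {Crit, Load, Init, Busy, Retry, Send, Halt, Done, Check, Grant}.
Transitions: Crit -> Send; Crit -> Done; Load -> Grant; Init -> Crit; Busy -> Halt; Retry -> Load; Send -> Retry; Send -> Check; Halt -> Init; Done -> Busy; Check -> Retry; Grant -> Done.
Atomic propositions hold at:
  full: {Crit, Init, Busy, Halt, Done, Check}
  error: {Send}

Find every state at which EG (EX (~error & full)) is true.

Sat(~error) = {Crit, Load, Init, Busy, Retry, Halt, Done, Check, Grant}
Sat(~error & full) = {Crit, Init, Busy, Halt, Done, Check}
Sat(EX (~error & full)) = {s : some successor in {Crit, Init, Busy, Halt, Done, Check}} = {Crit, Init, Busy, Send, Halt, Done, Grant}
EG (EX (~error & full)): greatest fixpoint, start Z0 = {Crit, Init, Busy, Send, Halt, Done, Grant}, keep only states in Sat with some successor in Z. Z1 = {Crit, Init, Busy, Halt, Done, Grant}; fixed.
Sat(EG (EX (~error & full))) = {Crit, Init, Busy, Halt, Done, Grant}

{Crit, Init, Busy, Halt, Done, Grant}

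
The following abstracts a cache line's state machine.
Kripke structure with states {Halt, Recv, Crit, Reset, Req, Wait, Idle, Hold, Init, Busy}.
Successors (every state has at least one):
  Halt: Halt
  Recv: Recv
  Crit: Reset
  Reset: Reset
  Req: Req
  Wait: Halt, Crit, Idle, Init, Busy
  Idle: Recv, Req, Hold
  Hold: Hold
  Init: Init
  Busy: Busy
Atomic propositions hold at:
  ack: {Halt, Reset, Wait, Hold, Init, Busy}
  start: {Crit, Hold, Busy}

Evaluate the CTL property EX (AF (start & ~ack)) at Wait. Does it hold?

Yes

Sat(~ack) = {Recv, Crit, Req, Idle}
Sat(start & ~ack) = {Crit}
AF (start & ~ack): least fixpoint, start Z0 = {Crit}, add states with every successor in Z. Already a fixed point.
Sat(AF (start & ~ack)) = {Crit}
Sat(EX (AF (start & ~ack))) = {s : some successor in {Crit}} = {Wait}
Wait ∈ Sat(EX (AF (start & ~ack))) = {Wait}, so the formula holds at Wait.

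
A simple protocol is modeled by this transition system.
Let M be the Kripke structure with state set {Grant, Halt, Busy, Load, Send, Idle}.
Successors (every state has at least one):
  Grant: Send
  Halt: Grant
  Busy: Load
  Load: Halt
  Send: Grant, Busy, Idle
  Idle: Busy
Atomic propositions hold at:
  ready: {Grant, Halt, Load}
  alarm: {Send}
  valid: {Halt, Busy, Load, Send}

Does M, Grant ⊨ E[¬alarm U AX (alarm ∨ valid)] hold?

Yes

Sat(¬alarm) = {Grant, Halt, Busy, Load, Idle}
Sat(alarm ∨ valid) = {Halt, Busy, Load, Send}
Sat(AX (alarm ∨ valid)) = {s : every successor in {Halt, Busy, Load, Send}} = {Grant, Busy, Load, Idle}
E[¬alarm U AX (alarm ∨ valid)]: least fixpoint, start Z0 = Sat(AX (alarm ∨ valid)) = {Grant, Busy, Load, Idle}, add states in Sat(¬alarm) with some successor in Z. Z1 = {Grant, Halt, Busy, Load, Idle}; fixed.
Sat(E[¬alarm U AX (alarm ∨ valid)]) = {Grant, Halt, Busy, Load, Idle}
Grant ∈ Sat(E[¬alarm U AX (alarm ∨ valid)]) = {Grant, Halt, Busy, Load, Idle}, so the formula holds at Grant.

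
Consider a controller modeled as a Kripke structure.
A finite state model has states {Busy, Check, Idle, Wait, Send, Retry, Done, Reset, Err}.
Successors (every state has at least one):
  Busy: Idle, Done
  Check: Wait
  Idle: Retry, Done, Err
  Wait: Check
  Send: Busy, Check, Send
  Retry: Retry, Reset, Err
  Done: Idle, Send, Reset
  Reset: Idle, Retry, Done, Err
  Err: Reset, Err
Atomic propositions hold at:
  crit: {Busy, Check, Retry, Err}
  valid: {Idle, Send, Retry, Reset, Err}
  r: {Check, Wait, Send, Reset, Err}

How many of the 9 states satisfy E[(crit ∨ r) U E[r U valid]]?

Sat(crit ∨ r) = {Busy, Check, Wait, Send, Retry, Reset, Err}
E[r U valid]: least fixpoint, start Z0 = Sat(valid) = {Idle, Send, Retry, Reset, Err}, add states in Sat(r) with some successor in Z. Already a fixed point.
Sat(E[r U valid]) = {Idle, Send, Retry, Reset, Err}
E[(crit ∨ r) U E[r U valid]]: least fixpoint, start Z0 = Sat(E[r U valid]) = {Idle, Send, Retry, Reset, Err}, add states in Sat(crit ∨ r) with some successor in Z. Z1 = {Busy, Idle, Send, Retry, Reset, Err}; fixed.
Sat(E[(crit ∨ r) U E[r U valid]]) = {Busy, Idle, Send, Retry, Reset, Err}
|Sat(E[(crit ∨ r) U E[r U valid]])| = |{Busy, Idle, Send, Retry, Reset, Err}| = 6.

6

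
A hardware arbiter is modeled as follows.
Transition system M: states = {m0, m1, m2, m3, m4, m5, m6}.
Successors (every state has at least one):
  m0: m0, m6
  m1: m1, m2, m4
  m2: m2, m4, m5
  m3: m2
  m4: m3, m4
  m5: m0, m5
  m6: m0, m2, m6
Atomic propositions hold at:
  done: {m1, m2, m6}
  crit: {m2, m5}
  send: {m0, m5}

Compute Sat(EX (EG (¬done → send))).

Sat(¬done) = {m0, m3, m4, m5}
Sat(¬done → send) = {m0, m1, m2, m5, m6}
EG (¬done → send): greatest fixpoint, start Z0 = {m0, m1, m2, m5, m6}, keep only states in Sat with some successor in Z. Already a fixed point.
Sat(EG (¬done → send)) = {m0, m1, m2, m5, m6}
Sat(EX (EG (¬done → send))) = {s : some successor in {m0, m1, m2, m5, m6}} = {m0, m1, m2, m3, m5, m6}

{m0, m1, m2, m3, m5, m6}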